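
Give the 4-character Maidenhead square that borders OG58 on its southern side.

Latitude square 8; −1 → 7.
The longitude characters are unchanged.

OG57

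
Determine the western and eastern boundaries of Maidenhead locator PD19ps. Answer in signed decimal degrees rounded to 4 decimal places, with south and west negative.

123.2500, 123.3333

Field P=15, D=3: +15·20° lon, +3·10° lat → SW at lon 120°, lat -60°.
Square 1, 9: +1·2° lon, +9·1° lat → SW at lon 122°, lat -51°.
Subsquare p=15, s=18: +15·0.0833333° lon, +18·0.0416667° lat → SW at lon 123.25°, lat -50.25°.
Cell spans 0.0833333° lon × 0.0416667° lat.
west 123.2500, east 123.3333.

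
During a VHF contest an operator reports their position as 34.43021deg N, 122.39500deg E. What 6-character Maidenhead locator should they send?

Shift to the Maidenhead origin (180°W, 90°S): lon 302.3950, lat 124.4302.
Field: 302.3950/20 → 15 → P, 124.4302/10 → 12 → M; chars PM.
Square: 2.3950/2 → 1, 4.4302/1 → 4; chars 14.
Subsquare: 0.3950/0.0833333 → 4 → e, 0.4302/0.0416667 → 10 → k; chars ek.

PM14ek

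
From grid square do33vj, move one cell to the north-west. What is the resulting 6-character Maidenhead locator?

Longitude subsquare v = 21; −1 → 20 = u.
Latitude subsquare j = 9; +1 → 10 = k.

DO33uk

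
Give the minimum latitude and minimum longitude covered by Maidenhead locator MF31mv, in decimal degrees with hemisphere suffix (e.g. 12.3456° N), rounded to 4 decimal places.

38.1250° S, 67.0000° E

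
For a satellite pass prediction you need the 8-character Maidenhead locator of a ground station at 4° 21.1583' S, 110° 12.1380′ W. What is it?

DI45vp55

Shift to the Maidenhead origin (180°W, 90°S): lon 69.79770, lat 85.64736.
Field: 69.79770/20 → 3 → D, 85.64736/10 → 8 → I; chars DI.
Square: 9.79770/2 → 4, 5.64736/1 → 5; chars 45.
Subsquare: 1.79770/0.0833333 → 21 → v, 0.64736/0.0416667 → 15 → p; chars vp.
Extended square: 0.04770/0.00833333 → 5, 0.02236/0.00416667 → 5; chars 55.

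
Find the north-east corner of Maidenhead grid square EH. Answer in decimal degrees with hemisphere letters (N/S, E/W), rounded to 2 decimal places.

10.00° S, 80.00° W

Field E=4, H=7: +4·20° lon, +7·10° lat → SW at lon -100°, lat -20°.
Cell spans 20° lon × 10° lat. NE corner is SW corner plus one full cell.
latitude 10.00° S, longitude 80.00° W.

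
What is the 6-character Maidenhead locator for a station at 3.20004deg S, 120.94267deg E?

PI06lt

Add 180° to longitude and 90° to latitude: 300.9427, 86.8000.
Field: lon ⌊300.9427/20⌋ = 15 → P; lat ⌊86.8000/10⌋ = 8 → I.
Square: lon ⌊0.9427/2⌋ = 0; lat ⌊6.8000/1⌋ = 6.
Subsquare: lon ⌊0.9427/0.0833333⌋ = 11 → l; lat ⌊0.8000/0.0416667⌋ = 19 → t.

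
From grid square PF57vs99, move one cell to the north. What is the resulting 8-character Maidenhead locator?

Latitude extended square 9; +1 → 10, wraps to 0, carry into subsquare.
Latitude subsquare s = 18; +1 → 19 = t.
The longitude characters are unchanged.

PF57vt90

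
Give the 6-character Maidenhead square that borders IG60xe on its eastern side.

IG70ae

Longitude subsquare x = 23; +1 → 24, wraps to 0 = a, carry into square.
Longitude square 6; +1 → 7.
The latitude characters are unchanged.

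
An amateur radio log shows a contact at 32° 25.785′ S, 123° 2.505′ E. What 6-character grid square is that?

PF17mn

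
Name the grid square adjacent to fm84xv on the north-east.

FM94aw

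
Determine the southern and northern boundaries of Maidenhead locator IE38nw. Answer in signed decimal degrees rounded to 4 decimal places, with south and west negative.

-41.0833, -41.0417

Field I=8, E=4: +8·20° lon, +4·10° lat → SW at lon -20°, lat -50°.
Square 3, 8: +3·2° lon, +8·1° lat → SW at lon -14°, lat -42°.
Subsquare n=13, w=22: +13·0.0833333° lon, +22·0.0416667° lat → SW at lon -12.9167°, lat -41.0833°.
Cell spans 0.0833333° lon × 0.0416667° lat.
south -41.0833, north -41.0417.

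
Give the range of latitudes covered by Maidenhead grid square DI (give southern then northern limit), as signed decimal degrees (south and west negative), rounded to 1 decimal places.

Field D=3, I=8: +3·20° lon, +8·10° lat → SW at lon -120°, lat -10°.
Cell spans 20° lon × 10° lat.
south -10.0, north 0.0.

-10.0, 0.0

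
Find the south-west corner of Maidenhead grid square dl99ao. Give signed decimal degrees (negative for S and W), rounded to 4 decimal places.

29.5833, -102.0000

Field D=3, L=11: +3·20° lon, +11·10° lat → SW at lon -120°, lat 20°.
Square 9, 9: +9·2° lon, +9·1° lat → SW at lon -102°, lat 29°.
Subsquare a=0, o=14: +0·0.0833333° lon, +14·0.0416667° lat → SW at lon -102°, lat 29.5833°.
latitude 29.5833, longitude -102.0000.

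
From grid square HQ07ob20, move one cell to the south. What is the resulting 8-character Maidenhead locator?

Latitude extended square 0; −1 → -1, wraps to 9, carry into subsquare.
Latitude subsquare b = 1; −1 → 0 = a.
The longitude characters are unchanged.

HQ07oa29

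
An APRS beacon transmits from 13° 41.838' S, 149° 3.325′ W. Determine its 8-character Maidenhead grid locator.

BH56lh32

Add 180° to longitude and 90° to latitude: 30.94458, 76.30270.
Field: 30.94458/20 → 1 → B, 76.30270/10 → 7 → H; chars BH.
Square: 10.94458/2 → 5, 6.30270/1 → 6; chars 56.
Subsquare: 0.94458/0.0833333 → 11 → l, 0.30270/0.0416667 → 7 → h; chars lh.
Extended square: 0.02792/0.00833333 → 3, 0.01103/0.00416667 → 2; chars 32.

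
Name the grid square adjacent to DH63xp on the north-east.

Longitude subsquare x = 23; +1 → 24, wraps to 0 = a, carry into square.
Longitude square 6; +1 → 7.
Latitude subsquare p = 15; +1 → 16 = q.

DH73aq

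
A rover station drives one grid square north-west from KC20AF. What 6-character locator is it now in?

KC10xg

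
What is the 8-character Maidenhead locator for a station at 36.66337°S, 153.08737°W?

BF33ki90

Offset from 180°W / 90°S: lon 26.91263°, lat 53.33663°.
Field: lon ⌊26.91263/20⌋ = 1 → B; lat ⌊53.33663/10⌋ = 5 → F.
Square: lon ⌊6.91263/2⌋ = 3; lat ⌊3.33663/1⌋ = 3.
Subsquare: lon ⌊0.91263/0.0833333⌋ = 10 → k; lat ⌊0.33663/0.0416667⌋ = 8 → i.
Extended square: lon ⌊0.07930/0.00833333⌋ = 9; lat ⌊0.00330/0.00416667⌋ = 0.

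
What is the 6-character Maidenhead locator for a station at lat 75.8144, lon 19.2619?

Offset from 180°W / 90°S: lon 199.2619°, lat 165.8144°.
Field: 199.2619/20 → 9 → J, 165.8144/10 → 16 → Q; chars JQ.
Square: 19.2619/2 → 9, 5.8144/1 → 5; chars 95.
Subsquare: 1.2619/0.0833333 → 15 → p, 0.8144/0.0416667 → 19 → t; chars pt.

JQ95pt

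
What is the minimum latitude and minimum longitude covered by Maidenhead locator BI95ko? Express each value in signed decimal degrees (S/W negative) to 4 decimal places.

-4.4167, -141.1667

Field B=1, I=8: +1·20° lon, +8·10° lat → SW at lon -160°, lat -10°.
Square 9, 5: +9·2° lon, +5·1° lat → SW at lon -142°, lat -5°.
Subsquare k=10, o=14: +10·0.0833333° lon, +14·0.0416667° lat → SW at lon -141.167°, lat -4.41667°.
latitude -4.4167, longitude -141.1667.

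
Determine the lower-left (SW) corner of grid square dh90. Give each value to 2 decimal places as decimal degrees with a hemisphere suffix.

20.00° S, 102.00° W

Field D=3, H=7: +3·20° lon, +7·10° lat → SW at lon -120°, lat -20°.
Square 9, 0: +9·2° lon, +0·1° lat → SW at lon -102°, lat -20°.
latitude 20.00° S, longitude 102.00° W.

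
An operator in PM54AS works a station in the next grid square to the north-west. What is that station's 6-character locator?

Longitude subsquare a = 0; −1 → -1, wraps to 23 = x, carry into square.
Longitude square 5; −1 → 4.
Latitude subsquare s = 18; +1 → 19 = t.

PM44xt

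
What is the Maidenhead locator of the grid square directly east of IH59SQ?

Longitude subsquare s = 18; +1 → 19 = t.
The latitude characters are unchanged.

IH59tq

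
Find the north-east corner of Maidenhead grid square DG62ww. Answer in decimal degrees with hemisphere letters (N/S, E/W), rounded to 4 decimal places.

Field D=3, G=6: +3·20° lon, +6·10° lat → SW at lon -120°, lat -30°.
Square 6, 2: +6·2° lon, +2·1° lat → SW at lon -108°, lat -28°.
Subsquare w=22, w=22: +22·0.0833333° lon, +22·0.0416667° lat → SW at lon -106.167°, lat -27.0833°.
Cell spans 0.0833333° lon × 0.0416667° lat. NE corner is SW corner plus one full cell.
latitude 27.0417° S, longitude 106.0833° W.

27.0417° S, 106.0833° W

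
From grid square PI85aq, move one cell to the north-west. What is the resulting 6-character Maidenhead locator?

PI75xr

Longitude subsquare a = 0; −1 → -1, wraps to 23 = x, carry into square.
Longitude square 8; −1 → 7.
Latitude subsquare q = 16; +1 → 17 = r.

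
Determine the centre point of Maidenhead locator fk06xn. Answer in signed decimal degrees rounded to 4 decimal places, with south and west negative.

16.5625, -78.0417

Field F=5, K=10: +5·20° lon, +10·10° lat → SW at lon -80°, lat 10°.
Square 0, 6: +0·2° lon, +6·1° lat → SW at lon -80°, lat 16°.
Subsquare x=23, n=13: +23·0.0833333° lon, +13·0.0416667° lat → SW at lon -78.0833°, lat 16.5417°.
Cell spans 0.0833333° lon × 0.0416667° lat. Centre is SW corner plus half of each.
latitude 16.5625, longitude -78.0417.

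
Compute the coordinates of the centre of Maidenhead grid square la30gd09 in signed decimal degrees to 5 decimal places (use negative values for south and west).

-89.83542, 46.50417

Field L=11, A=0: +11·20° lon, +0·10° lat → SW at lon 40°, lat -90°.
Square 3, 0: +3·2° lon, +0·1° lat → SW at lon 46°, lat -90°.
Subsquare g=6, d=3: +6·0.0833333° lon, +3·0.0416667° lat → SW at lon 46.5°, lat -89.875°.
Extended square 0, 9: +0·0.00833333° lon, +9·0.00416667° lat → SW at lon 46.5°, lat -89.8375°.
Cell spans 0.00833333° lon × 0.00416667° lat. Centre is SW corner plus half of each.
latitude -89.83542, longitude 46.50417.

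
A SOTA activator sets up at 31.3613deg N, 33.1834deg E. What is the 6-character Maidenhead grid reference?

Shift to the Maidenhead origin (180°W, 90°S): lon 213.1834, lat 121.3613.
Field: 213.1834/20 → 10 → K, 121.3613/10 → 12 → M; chars KM.
Square: 13.1834/2 → 6, 1.3613/1 → 1; chars 61.
Subsquare: 1.1834/0.0833333 → 14 → o, 0.3613/0.0416667 → 8 → i; chars oi.

KM61oi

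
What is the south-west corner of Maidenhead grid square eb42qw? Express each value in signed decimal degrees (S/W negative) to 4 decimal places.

-77.0833, -90.6667

Field E=4, B=1: +4·20° lon, +1·10° lat → SW at lon -100°, lat -80°.
Square 4, 2: +4·2° lon, +2·1° lat → SW at lon -92°, lat -78°.
Subsquare q=16, w=22: +16·0.0833333° lon, +22·0.0416667° lat → SW at lon -90.6667°, lat -77.0833°.
latitude -77.0833, longitude -90.6667.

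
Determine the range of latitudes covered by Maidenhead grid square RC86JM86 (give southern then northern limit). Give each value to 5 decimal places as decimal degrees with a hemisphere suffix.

Field R=17, C=2: +17·20° lon, +2·10° lat → SW at lon 160°, lat -70°.
Square 8, 6: +8·2° lon, +6·1° lat → SW at lon 176°, lat -64°.
Subsquare j=9, m=12: +9·0.0833333° lon, +12·0.0416667° lat → SW at lon 176.75°, lat -63.5°.
Extended square 8, 6: +8·0.00833333° lon, +6·0.00416667° lat → SW at lon 176.817°, lat -63.475°.
Cell spans 0.00833333° lon × 0.00416667° lat.
south 63.47500° S, north 63.47083° S.

63.47500° S, 63.47083° S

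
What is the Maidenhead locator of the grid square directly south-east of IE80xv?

Longitude subsquare x = 23; +1 → 24, wraps to 0 = a, carry into square.
Longitude square 8; +1 → 9.
Latitude subsquare v = 21; −1 → 20 = u.

IE90au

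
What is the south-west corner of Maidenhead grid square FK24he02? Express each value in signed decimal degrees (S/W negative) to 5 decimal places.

Field F=5, K=10: +5·20° lon, +10·10° lat → SW at lon -80°, lat 10°.
Square 2, 4: +2·2° lon, +4·1° lat → SW at lon -76°, lat 14°.
Subsquare h=7, e=4: +7·0.0833333° lon, +4·0.0416667° lat → SW at lon -75.4167°, lat 14.1667°.
Extended square 0, 2: +0·0.00833333° lon, +2·0.00416667° lat → SW at lon -75.4167°, lat 14.175°.
latitude 14.17500, longitude -75.41667.

14.17500, -75.41667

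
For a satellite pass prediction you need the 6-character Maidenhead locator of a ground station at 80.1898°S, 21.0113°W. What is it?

HA99lt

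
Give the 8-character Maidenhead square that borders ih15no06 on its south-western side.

Longitude extended square 0; −1 → -1, wraps to 9, carry into subsquare.
Longitude subsquare n = 13; −1 → 12 = m.
Latitude extended square 6; −1 → 5.

IH15mo95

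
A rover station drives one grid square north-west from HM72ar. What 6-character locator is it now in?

Longitude subsquare a = 0; −1 → -1, wraps to 23 = x, carry into square.
Longitude square 7; −1 → 6.
Latitude subsquare r = 17; +1 → 18 = s.

HM62xs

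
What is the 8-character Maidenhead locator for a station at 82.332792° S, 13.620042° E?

JA67tq40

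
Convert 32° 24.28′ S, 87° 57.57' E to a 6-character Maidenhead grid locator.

NF37xo

Shift to the Maidenhead origin (180°W, 90°S): lon 267.9595, lat 57.5953.
Field: 267.9595/20 → 13 → N, 57.5953/10 → 5 → F; chars NF.
Square: 7.9595/2 → 3, 7.5953/1 → 7; chars 37.
Subsquare: 1.9595/0.0833333 → 23 → x, 0.5953/0.0416667 → 14 → o; chars xo.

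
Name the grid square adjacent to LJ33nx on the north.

Latitude subsquare x = 23; +1 → 24, wraps to 0 = a, carry into square.
Latitude square 3; +1 → 4.
The longitude characters are unchanged.

LJ34na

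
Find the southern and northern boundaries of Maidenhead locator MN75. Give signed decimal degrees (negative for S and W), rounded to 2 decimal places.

45.00, 46.00

Field M=12, N=13: +12·20° lon, +13·10° lat → SW at lon 60°, lat 40°.
Square 7, 5: +7·2° lon, +5·1° lat → SW at lon 74°, lat 45°.
Cell spans 2° lon × 1° lat.
south 45.00, north 46.00.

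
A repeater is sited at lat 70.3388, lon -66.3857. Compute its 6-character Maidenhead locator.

FQ60ti

Add 180° to longitude and 90° to latitude: 113.6143, 160.3388.
Field: lon ⌊113.6143/20⌋ = 5 → F; lat ⌊160.3388/10⌋ = 16 → Q.
Square: lon ⌊13.6143/2⌋ = 6; lat ⌊0.3388/1⌋ = 0.
Subsquare: lon ⌊1.6143/0.0833333⌋ = 19 → t; lat ⌊0.3388/0.0416667⌋ = 8 → i.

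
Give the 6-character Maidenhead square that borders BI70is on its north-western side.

BI70ht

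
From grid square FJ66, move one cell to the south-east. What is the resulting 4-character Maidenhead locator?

FJ75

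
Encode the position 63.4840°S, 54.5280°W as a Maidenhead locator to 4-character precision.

GC26

Add 180° to longitude and 90° to latitude: 125.47, 26.52.
Field (20°×10°, letters A–R): lon ⌊125.47/20⌋ = 6 → G; lat ⌊26.52/10⌋ = 2 → C.
Square (2°×1°, digits 0–9): lon ⌊5.47/2⌋ = 2; lat ⌊6.52/1⌋ = 6.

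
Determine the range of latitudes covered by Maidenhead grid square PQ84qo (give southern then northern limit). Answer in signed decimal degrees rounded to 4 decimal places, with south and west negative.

Field P=15, Q=16: +15·20° lon, +16·10° lat → SW at lon 120°, lat 70°.
Square 8, 4: +8·2° lon, +4·1° lat → SW at lon 136°, lat 74°.
Subsquare q=16, o=14: +16·0.0833333° lon, +14·0.0416667° lat → SW at lon 137.333°, lat 74.5833°.
Cell spans 0.0833333° lon × 0.0416667° lat.
south 74.5833, north 74.6250.

74.5833, 74.6250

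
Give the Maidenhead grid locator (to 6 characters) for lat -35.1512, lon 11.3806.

Offset from 180°W / 90°S: lon 191.3806°, lat 54.8488°.
Field: 191.3806/20 → 9 → J, 54.8488/10 → 5 → F; chars JF.
Square: 11.3806/2 → 5, 4.8488/1 → 4; chars 54.
Subsquare: 1.3806/0.0833333 → 16 → q, 0.8488/0.0416667 → 20 → u; chars qu.

JF54qu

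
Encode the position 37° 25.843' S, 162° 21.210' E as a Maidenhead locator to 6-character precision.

RF12en

Add 180° to longitude and 90° to latitude: 342.3535, 52.5693.
Field: 342.3535/20 → 17 → R, 52.5693/10 → 5 → F; chars RF.
Square: 2.3535/2 → 1, 2.5693/1 → 2; chars 12.
Subsquare: 0.3535/0.0833333 → 4 → e, 0.5693/0.0416667 → 13 → n; chars en.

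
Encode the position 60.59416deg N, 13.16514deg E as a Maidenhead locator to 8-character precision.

JP60no92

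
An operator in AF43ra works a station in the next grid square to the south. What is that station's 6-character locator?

Latitude subsquare a = 0; −1 → -1, wraps to 23 = x, carry into square.
Latitude square 3; −1 → 2.
The longitude characters are unchanged.

AF42rx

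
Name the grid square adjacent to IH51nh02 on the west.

IH51mh92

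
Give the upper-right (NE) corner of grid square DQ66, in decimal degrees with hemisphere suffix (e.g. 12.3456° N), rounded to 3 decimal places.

Field D=3, Q=16: +3·20° lon, +16·10° lat → SW at lon -120°, lat 70°.
Square 6, 6: +6·2° lon, +6·1° lat → SW at lon -108°, lat 76°.
Cell spans 2° lon × 1° lat. NE corner is SW corner plus one full cell.
latitude 77.000° N, longitude 106.000° W.

77.000° N, 106.000° W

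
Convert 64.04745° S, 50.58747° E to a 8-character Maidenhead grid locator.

LC55hw08

Shift to the Maidenhead origin (180°W, 90°S): lon 230.58747, lat 25.95255.
Field (20°×10°, letters A–R): lon ⌊230.58747/20⌋ = 11 → L; lat ⌊25.95255/10⌋ = 2 → C.
Square (2°×1°, digits 0–9): lon ⌊10.58747/2⌋ = 5; lat ⌊5.95255/1⌋ = 5.
Subsquare (5′×2.5′, letters a–x): lon ⌊0.58747/0.0833333⌋ = 7 → h; lat ⌊0.95255/0.0416667⌋ = 22 → w.
Extended square (30″×15″, digits 0–9): lon ⌊0.00414/0.00833333⌋ = 0; lat ⌊0.03588/0.00416667⌋ = 8.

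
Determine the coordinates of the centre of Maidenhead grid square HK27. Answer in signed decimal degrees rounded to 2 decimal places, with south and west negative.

Field H=7, K=10: +7·20° lon, +10·10° lat → SW at lon -40°, lat 10°.
Square 2, 7: +2·2° lon, +7·1° lat → SW at lon -36°, lat 17°.
Cell spans 2° lon × 1° lat. Centre is SW corner plus half of each.
latitude 17.50, longitude -35.00.

17.50, -35.00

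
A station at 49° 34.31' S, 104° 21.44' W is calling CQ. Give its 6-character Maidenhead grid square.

DE70tk

Add 180° to longitude and 90° to latitude: 75.6427, 40.4282.
Field: lon ⌊75.6427/20⌋ = 3 → D; lat ⌊40.4282/10⌋ = 4 → E.
Square: lon ⌊15.6427/2⌋ = 7; lat ⌊0.4282/1⌋ = 0.
Subsquare: lon ⌊1.6427/0.0833333⌋ = 19 → t; lat ⌊0.4282/0.0416667⌋ = 10 → k.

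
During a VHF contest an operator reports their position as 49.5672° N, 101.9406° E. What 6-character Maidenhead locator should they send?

Offset from 180°W / 90°S: lon 281.9406°, lat 139.5672°.
Field (20°×10°, letters A–R): lon ⌊281.9406/20⌋ = 14 → O; lat ⌊139.5672/10⌋ = 13 → N.
Square (2°×1°, digits 0–9): lon ⌊1.9406/2⌋ = 0; lat ⌊9.5672/1⌋ = 9.
Subsquare (5′×2.5′, letters a–x): lon ⌊1.9406/0.0833333⌋ = 23 → x; lat ⌊0.5672/0.0416667⌋ = 13 → n.

ON09xn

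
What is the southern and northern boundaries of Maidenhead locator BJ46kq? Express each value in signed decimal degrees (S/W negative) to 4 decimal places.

Field B=1, J=9: +1·20° lon, +9·10° lat → SW at lon -160°, lat 0°.
Square 4, 6: +4·2° lon, +6·1° lat → SW at lon -152°, lat 6°.
Subsquare k=10, q=16: +10·0.0833333° lon, +16·0.0416667° lat → SW at lon -151.167°, lat 6.66667°.
Cell spans 0.0833333° lon × 0.0416667° lat.
south 6.6667, north 6.7083.

6.6667, 6.7083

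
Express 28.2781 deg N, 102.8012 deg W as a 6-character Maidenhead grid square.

DL88og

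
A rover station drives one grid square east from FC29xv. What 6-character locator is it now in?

FC39av

Longitude subsquare x = 23; +1 → 24, wraps to 0 = a, carry into square.
Longitude square 2; +1 → 3.
The latitude characters are unchanged.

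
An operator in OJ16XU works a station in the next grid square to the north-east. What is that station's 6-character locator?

OJ26av

Longitude subsquare x = 23; +1 → 24, wraps to 0 = a, carry into square.
Longitude square 1; +1 → 2.
Latitude subsquare u = 20; +1 → 21 = v.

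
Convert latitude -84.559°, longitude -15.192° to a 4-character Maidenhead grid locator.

Shift to the Maidenhead origin (180°W, 90°S): lon 164.81, lat 5.44.
Field: lon ⌊164.81/20⌋ = 8 → I; lat ⌊5.44/10⌋ = 0 → A.
Square: lon ⌊4.81/2⌋ = 2; lat ⌊5.44/1⌋ = 5.

IA25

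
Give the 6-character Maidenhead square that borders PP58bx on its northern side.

Latitude subsquare x = 23; +1 → 24, wraps to 0 = a, carry into square.
Latitude square 8; +1 → 9.
The longitude characters are unchanged.

PP59ba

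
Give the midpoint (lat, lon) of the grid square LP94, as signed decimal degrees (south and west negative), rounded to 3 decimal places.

Field L=11, P=15: +11·20° lon, +15·10° lat → SW at lon 40°, lat 60°.
Square 9, 4: +9·2° lon, +4·1° lat → SW at lon 58°, lat 64°.
Cell spans 2° lon × 1° lat. Centre is SW corner plus half of each.
latitude 64.500, longitude 59.000.

64.500, 59.000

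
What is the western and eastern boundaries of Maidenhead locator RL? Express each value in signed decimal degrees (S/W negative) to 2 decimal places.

Field R=17, L=11: +17·20° lon, +11·10° lat → SW at lon 160°, lat 20°.
Cell spans 20° lon × 10° lat.
west 160.00, east 180.00.

160.00, 180.00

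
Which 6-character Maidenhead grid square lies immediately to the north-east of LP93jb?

LP93kc

Longitude subsquare j = 9; +1 → 10 = k.
Latitude subsquare b = 1; +1 → 2 = c.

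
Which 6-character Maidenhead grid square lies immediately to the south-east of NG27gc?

NG27hb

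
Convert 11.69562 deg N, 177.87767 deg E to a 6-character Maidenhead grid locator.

RK81wq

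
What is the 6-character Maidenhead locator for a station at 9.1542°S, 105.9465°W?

Shift to the Maidenhead origin (180°W, 90°S): lon 74.0535, lat 80.8458.
Field: 74.0535/20 → 3 → D, 80.8458/10 → 8 → I; chars DI.
Square: 14.0535/2 → 7, 0.8458/1 → 0; chars 70.
Subsquare: 0.0535/0.0833333 → 0 → a, 0.8458/0.0416667 → 20 → u; chars au.

DI70au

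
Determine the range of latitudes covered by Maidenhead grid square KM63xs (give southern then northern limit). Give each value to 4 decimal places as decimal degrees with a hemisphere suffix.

33.7500° N, 33.7917° N

Field K=10, M=12: +10·20° lon, +12·10° lat → SW at lon 20°, lat 30°.
Square 6, 3: +6·2° lon, +3·1° lat → SW at lon 32°, lat 33°.
Subsquare x=23, s=18: +23·0.0833333° lon, +18·0.0416667° lat → SW at lon 33.9167°, lat 33.75°.
Cell spans 0.0833333° lon × 0.0416667° lat.
south 33.7500° N, north 33.7917° N.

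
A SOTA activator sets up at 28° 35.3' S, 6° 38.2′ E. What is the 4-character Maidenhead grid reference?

Offset from 180°W / 90°S: lon 186.64°, lat 61.41°.
Field (20°×10°, letters A–R): 186.64/20 → 9 → J, 61.41/10 → 6 → G; chars JG.
Square (2°×1°, digits 0–9): 6.64/2 → 3, 1.41/1 → 1; chars 31.

JG31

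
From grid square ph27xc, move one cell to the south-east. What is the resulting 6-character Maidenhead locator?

PH37ab

Longitude subsquare x = 23; +1 → 24, wraps to 0 = a, carry into square.
Longitude square 2; +1 → 3.
Latitude subsquare c = 2; −1 → 1 = b.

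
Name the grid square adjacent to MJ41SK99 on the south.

MJ41sk98

Latitude extended square 9; −1 → 8.
The longitude characters are unchanged.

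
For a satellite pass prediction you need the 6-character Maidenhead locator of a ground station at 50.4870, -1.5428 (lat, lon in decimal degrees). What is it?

IO90fl

Add 180° to longitude and 90° to latitude: 178.4572, 140.4870.
Field (20°×10°, letters A–R): 178.4572/20 → 8 → I, 140.4870/10 → 14 → O; chars IO.
Square (2°×1°, digits 0–9): 18.4572/2 → 9, 0.4870/1 → 0; chars 90.
Subsquare (5′×2.5′, letters a–x): 0.4572/0.0833333 → 5 → f, 0.4870/0.0416667 → 11 → l; chars fl.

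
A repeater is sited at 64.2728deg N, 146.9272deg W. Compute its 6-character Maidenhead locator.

BP64mg

Shift to the Maidenhead origin (180°W, 90°S): lon 33.0728, lat 154.2728.
Field: lon ⌊33.0728/20⌋ = 1 → B; lat ⌊154.2728/10⌋ = 15 → P.
Square: lon ⌊13.0728/2⌋ = 6; lat ⌊4.2728/1⌋ = 4.
Subsquare: lon ⌊1.0728/0.0833333⌋ = 12 → m; lat ⌊0.2728/0.0416667⌋ = 6 → g.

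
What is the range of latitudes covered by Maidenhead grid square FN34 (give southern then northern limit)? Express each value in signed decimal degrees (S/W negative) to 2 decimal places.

Field F=5, N=13: +5·20° lon, +13·10° lat → SW at lon -80°, lat 40°.
Square 3, 4: +3·2° lon, +4·1° lat → SW at lon -74°, lat 44°.
Cell spans 2° lon × 1° lat.
south 44.00, north 45.00.

44.00, 45.00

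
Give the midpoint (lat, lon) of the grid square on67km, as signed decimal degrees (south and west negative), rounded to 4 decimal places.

47.5208, 112.8750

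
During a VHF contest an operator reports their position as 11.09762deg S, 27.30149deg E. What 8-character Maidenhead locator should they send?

Offset from 180°W / 90°S: lon 207.30149°, lat 78.90238°.
Field: 207.30149/20 → 10 → K, 78.90238/10 → 7 → H; chars KH.
Square: 7.30149/2 → 3, 8.90238/1 → 8; chars 38.
Subsquare: 1.30149/0.0833333 → 15 → p, 0.90238/0.0416667 → 21 → v; chars pv.
Extended square: 0.05149/0.00833333 → 6, 0.02738/0.00416667 → 6; chars 66.

KH38pv66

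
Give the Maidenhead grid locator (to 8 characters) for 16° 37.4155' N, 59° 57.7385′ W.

GK06ao49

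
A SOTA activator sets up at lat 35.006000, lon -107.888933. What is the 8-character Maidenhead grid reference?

DM65ba31

Shift to the Maidenhead origin (180°W, 90°S): lon 72.11107, lat 125.00600.
Field: lon ⌊72.11107/20⌋ = 3 → D; lat ⌊125.00600/10⌋ = 12 → M.
Square: lon ⌊12.11107/2⌋ = 6; lat ⌊5.00600/1⌋ = 5.
Subsquare: lon ⌊0.11107/0.0833333⌋ = 1 → b; lat ⌊0.00600/0.0416667⌋ = 0 → a.
Extended square: lon ⌊0.02773/0.00833333⌋ = 3; lat ⌊0.00600/0.00416667⌋ = 1.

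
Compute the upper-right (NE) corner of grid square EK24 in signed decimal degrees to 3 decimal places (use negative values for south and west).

15.000, -94.000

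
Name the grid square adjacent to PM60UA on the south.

PL69ux

Latitude subsquare a = 0; −1 → -1, wraps to 23 = x, carry into square.
Latitude square 0; −1 → -1, wraps to 9, carry into field.
Latitude field M = 12; −1 → 11 = L.
The longitude characters are unchanged.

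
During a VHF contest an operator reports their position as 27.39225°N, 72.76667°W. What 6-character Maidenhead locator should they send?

FL37oj

Add 180° to longitude and 90° to latitude: 107.2333, 117.3923.
Field: 107.2333/20 → 5 → F, 117.3923/10 → 11 → L; chars FL.
Square: 7.2333/2 → 3, 7.3923/1 → 7; chars 37.
Subsquare: 1.2333/0.0833333 → 14 → o, 0.3923/0.0416667 → 9 → j; chars oj.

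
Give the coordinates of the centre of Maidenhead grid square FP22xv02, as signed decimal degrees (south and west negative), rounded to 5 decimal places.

62.88542, -74.07917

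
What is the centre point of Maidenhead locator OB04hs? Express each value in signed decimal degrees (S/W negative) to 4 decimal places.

Field O=14, B=1: +14·20° lon, +1·10° lat → SW at lon 100°, lat -80°.
Square 0, 4: +0·2° lon, +4·1° lat → SW at lon 100°, lat -76°.
Subsquare h=7, s=18: +7·0.0833333° lon, +18·0.0416667° lat → SW at lon 100.583°, lat -75.25°.
Cell spans 0.0833333° lon × 0.0416667° lat. Centre is SW corner plus half of each.
latitude -75.2292, longitude 100.6250.

-75.2292, 100.6250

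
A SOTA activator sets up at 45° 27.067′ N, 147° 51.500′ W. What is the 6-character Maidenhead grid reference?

BN65bk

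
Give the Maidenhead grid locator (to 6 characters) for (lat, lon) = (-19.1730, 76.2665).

MH80dt

Offset from 180°W / 90°S: lon 256.2665°, lat 70.8270°.
Field: lon ⌊256.2665/20⌋ = 12 → M; lat ⌊70.8270/10⌋ = 7 → H.
Square: lon ⌊16.2665/2⌋ = 8; lat ⌊0.8270/1⌋ = 0.
Subsquare: lon ⌊0.2665/0.0833333⌋ = 3 → d; lat ⌊0.8270/0.0416667⌋ = 19 → t.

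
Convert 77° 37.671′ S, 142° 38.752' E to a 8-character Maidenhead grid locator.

QB12hi79

Offset from 180°W / 90°S: lon 322.64587°, lat 12.37215°.
Field: 322.64587/20 → 16 → Q, 12.37215/10 → 1 → B; chars QB.
Square: 2.64587/2 → 1, 2.37215/1 → 2; chars 12.
Subsquare: 0.64587/0.0833333 → 7 → h, 0.37215/0.0416667 → 8 → i; chars hi.
Extended square: 0.06253/0.00833333 → 7, 0.03882/0.00416667 → 9; chars 79.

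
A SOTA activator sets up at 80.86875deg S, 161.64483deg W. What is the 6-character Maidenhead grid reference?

AA99ed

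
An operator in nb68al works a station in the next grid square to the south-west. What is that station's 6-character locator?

Longitude subsquare a = 0; −1 → -1, wraps to 23 = x, carry into square.
Longitude square 6; −1 → 5.
Latitude subsquare l = 11; −1 → 10 = k.

NB58xk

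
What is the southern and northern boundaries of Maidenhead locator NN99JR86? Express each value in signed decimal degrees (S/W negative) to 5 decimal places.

49.73333, 49.73750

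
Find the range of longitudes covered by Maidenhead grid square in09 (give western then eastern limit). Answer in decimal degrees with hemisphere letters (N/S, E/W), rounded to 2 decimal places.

Field I=8, N=13: +8·20° lon, +13·10° lat → SW at lon -20°, lat 40°.
Square 0, 9: +0·2° lon, +9·1° lat → SW at lon -20°, lat 49°.
Cell spans 2° lon × 1° lat.
west 20.00° W, east 18.00° W.

20.00° W, 18.00° W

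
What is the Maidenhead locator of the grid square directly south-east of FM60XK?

FM70aj

Longitude subsquare x = 23; +1 → 24, wraps to 0 = a, carry into square.
Longitude square 6; +1 → 7.
Latitude subsquare k = 10; −1 → 9 = j.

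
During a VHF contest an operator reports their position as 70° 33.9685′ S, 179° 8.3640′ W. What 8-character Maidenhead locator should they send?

AB09kk34

Offset from 180°W / 90°S: lon 0.86060°, lat 19.43386°.
Field: 0.86060/20 → 0 → A, 19.43386/10 → 1 → B; chars AB.
Square: 0.86060/2 → 0, 9.43386/1 → 9; chars 09.
Subsquare: 0.86060/0.0833333 → 10 → k, 0.43386/0.0416667 → 10 → k; chars kk.
Extended square: 0.02727/0.00833333 → 3, 0.01719/0.00416667 → 4; chars 34.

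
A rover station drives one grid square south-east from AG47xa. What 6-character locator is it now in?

Longitude subsquare x = 23; +1 → 24, wraps to 0 = a, carry into square.
Longitude square 4; +1 → 5.
Latitude subsquare a = 0; −1 → -1, wraps to 23 = x, carry into square.
Latitude square 7; −1 → 6.

AG56ax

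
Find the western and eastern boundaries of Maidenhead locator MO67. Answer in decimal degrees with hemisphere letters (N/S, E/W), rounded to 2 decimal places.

Field M=12, O=14: +12·20° lon, +14·10° lat → SW at lon 60°, lat 50°.
Square 6, 7: +6·2° lon, +7·1° lat → SW at lon 72°, lat 57°.
Cell spans 2° lon × 1° lat.
west 72.00° E, east 74.00° E.

72.00° E, 74.00° E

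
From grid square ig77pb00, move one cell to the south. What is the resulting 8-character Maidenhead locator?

Latitude extended square 0; −1 → -1, wraps to 9, carry into subsquare.
Latitude subsquare b = 1; −1 → 0 = a.
The longitude characters are unchanged.

IG77pa09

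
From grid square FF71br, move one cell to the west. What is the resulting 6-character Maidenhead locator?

FF71ar

Longitude subsquare b = 1; −1 → 0 = a.
The latitude characters are unchanged.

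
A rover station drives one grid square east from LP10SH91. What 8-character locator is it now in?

Longitude extended square 9; +1 → 10, wraps to 0, carry into subsquare.
Longitude subsquare s = 18; +1 → 19 = t.
The latitude characters are unchanged.

LP10th01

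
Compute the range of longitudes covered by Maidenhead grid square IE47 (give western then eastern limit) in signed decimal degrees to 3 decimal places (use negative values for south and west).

Field I=8, E=4: +8·20° lon, +4·10° lat → SW at lon -20°, lat -50°.
Square 4, 7: +4·2° lon, +7·1° lat → SW at lon -12°, lat -43°.
Cell spans 2° lon × 1° lat.
west -12.000, east -10.000.

-12.000, -10.000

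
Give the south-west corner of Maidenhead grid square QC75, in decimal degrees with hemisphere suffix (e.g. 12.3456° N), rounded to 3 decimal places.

65.000° S, 154.000° E

Field Q=16, C=2: +16·20° lon, +2·10° lat → SW at lon 140°, lat -70°.
Square 7, 5: +7·2° lon, +5·1° lat → SW at lon 154°, lat -65°.
latitude 65.000° S, longitude 154.000° E.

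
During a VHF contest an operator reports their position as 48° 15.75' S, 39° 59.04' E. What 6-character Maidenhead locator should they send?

Offset from 180°W / 90°S: lon 219.9840°, lat 41.7375°.
Field: lon ⌊219.9840/20⌋ = 10 → K; lat ⌊41.7375/10⌋ = 4 → E.
Square: lon ⌊19.9840/2⌋ = 9; lat ⌊1.7375/1⌋ = 1.
Subsquare: lon ⌊1.9840/0.0833333⌋ = 23 → x; lat ⌊0.7375/0.0416667⌋ = 17 → r.

KE91xr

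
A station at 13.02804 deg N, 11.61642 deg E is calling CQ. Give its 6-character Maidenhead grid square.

JK53ta

Add 180° to longitude and 90° to latitude: 191.6164, 103.0280.
Field: lon ⌊191.6164/20⌋ = 9 → J; lat ⌊103.0280/10⌋ = 10 → K.
Square: lon ⌊11.6164/2⌋ = 5; lat ⌊3.0280/1⌋ = 3.
Subsquare: lon ⌊1.6164/0.0833333⌋ = 19 → t; lat ⌊0.0280/0.0416667⌋ = 0 → a.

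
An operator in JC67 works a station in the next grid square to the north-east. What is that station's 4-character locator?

JC78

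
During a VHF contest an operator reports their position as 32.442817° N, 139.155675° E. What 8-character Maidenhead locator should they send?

PM92nk86

Offset from 180°W / 90°S: lon 319.15567°, lat 122.44282°.
Field: 319.15567/20 → 15 → P, 122.44282/10 → 12 → M; chars PM.
Square: 19.15567/2 → 9, 2.44282/1 → 2; chars 92.
Subsquare: 1.15567/0.0833333 → 13 → n, 0.44282/0.0416667 → 10 → k; chars nk.
Extended square: 0.07234/0.00833333 → 8, 0.02615/0.00416667 → 6; chars 86.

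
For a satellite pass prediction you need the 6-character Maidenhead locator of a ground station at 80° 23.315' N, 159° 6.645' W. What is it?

BR00kj

Offset from 180°W / 90°S: lon 20.8893°, lat 170.3886°.
Field (20°×10°, letters A–R): 20.8893/20 → 1 → B, 170.3886/10 → 17 → R; chars BR.
Square (2°×1°, digits 0–9): 0.8893/2 → 0, 0.3886/1 → 0; chars 00.
Subsquare (5′×2.5′, letters a–x): 0.8893/0.0833333 → 10 → k, 0.3886/0.0416667 → 9 → j; chars kj.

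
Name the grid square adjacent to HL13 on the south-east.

HL22

Longitude square 1; +1 → 2.
Latitude square 3; −1 → 2.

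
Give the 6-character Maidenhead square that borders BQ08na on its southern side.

BQ07nx

Latitude subsquare a = 0; −1 → -1, wraps to 23 = x, carry into square.
Latitude square 8; −1 → 7.
The longitude characters are unchanged.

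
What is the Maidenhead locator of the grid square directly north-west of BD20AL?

BD10xm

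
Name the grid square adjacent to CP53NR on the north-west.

CP53ms

Longitude subsquare n = 13; −1 → 12 = m.
Latitude subsquare r = 17; +1 → 18 = s.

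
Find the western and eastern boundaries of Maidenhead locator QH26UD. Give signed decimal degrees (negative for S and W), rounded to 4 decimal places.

145.6667, 145.7500

Field Q=16, H=7: +16·20° lon, +7·10° lat → SW at lon 140°, lat -20°.
Square 2, 6: +2·2° lon, +6·1° lat → SW at lon 144°, lat -14°.
Subsquare u=20, d=3: +20·0.0833333° lon, +3·0.0416667° lat → SW at lon 145.667°, lat -13.875°.
Cell spans 0.0833333° lon × 0.0416667° lat.
west 145.6667, east 145.7500.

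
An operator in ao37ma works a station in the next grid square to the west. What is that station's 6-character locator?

AO37la

Longitude subsquare m = 12; −1 → 11 = l.
The latitude characters are unchanged.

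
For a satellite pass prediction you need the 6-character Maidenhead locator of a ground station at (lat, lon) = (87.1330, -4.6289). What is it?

IR77qd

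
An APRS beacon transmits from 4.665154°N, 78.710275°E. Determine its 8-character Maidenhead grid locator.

Add 180° to longitude and 90° to latitude: 258.71028, 94.66515.
Field: lon ⌊258.71028/20⌋ = 12 → M; lat ⌊94.66515/10⌋ = 9 → J.
Square: lon ⌊18.71028/2⌋ = 9; lat ⌊4.66515/1⌋ = 4.
Subsquare: lon ⌊0.71028/0.0833333⌋ = 8 → i; lat ⌊0.66515/0.0416667⌋ = 15 → p.
Extended square: lon ⌊0.04361/0.00833333⌋ = 5; lat ⌊0.04015/0.00416667⌋ = 9.

MJ94ip59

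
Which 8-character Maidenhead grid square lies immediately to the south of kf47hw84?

KF47hw83

Latitude extended square 4; −1 → 3.
The longitude characters are unchanged.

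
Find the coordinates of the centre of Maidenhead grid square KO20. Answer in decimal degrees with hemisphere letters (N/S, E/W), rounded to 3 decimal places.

Field K=10, O=14: +10·20° lon, +14·10° lat → SW at lon 20°, lat 50°.
Square 2, 0: +2·2° lon, +0·1° lat → SW at lon 24°, lat 50°.
Cell spans 2° lon × 1° lat. Centre is SW corner plus half of each.
latitude 50.500° N, longitude 25.000° E.

50.500° N, 25.000° E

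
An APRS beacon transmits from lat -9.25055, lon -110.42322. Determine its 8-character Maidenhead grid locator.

DI40sr99

Offset from 180°W / 90°S: lon 69.57678°, lat 80.74945°.
Field: lon ⌊69.57678/20⌋ = 3 → D; lat ⌊80.74945/10⌋ = 8 → I.
Square: lon ⌊9.57678/2⌋ = 4; lat ⌊0.74945/1⌋ = 0.
Subsquare: lon ⌊1.57678/0.0833333⌋ = 18 → s; lat ⌊0.74945/0.0416667⌋ = 17 → r.
Extended square: lon ⌊0.07678/0.00833333⌋ = 9; lat ⌊0.04112/0.00416667⌋ = 9.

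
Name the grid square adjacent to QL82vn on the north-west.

QL82uo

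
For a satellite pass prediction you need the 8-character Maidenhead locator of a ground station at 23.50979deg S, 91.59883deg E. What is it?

Shift to the Maidenhead origin (180°W, 90°S): lon 271.59883, lat 66.49021.
Field: 271.59883/20 → 13 → N, 66.49021/10 → 6 → G; chars NG.
Square: 11.59883/2 → 5, 6.49021/1 → 6; chars 56.
Subsquare: 1.59883/0.0833333 → 19 → t, 0.49021/0.0416667 → 11 → l; chars tl.
Extended square: 0.01550/0.00833333 → 1, 0.03188/0.00416667 → 7; chars 17.

NG56tl17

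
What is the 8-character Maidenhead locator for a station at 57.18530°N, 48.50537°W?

GO57re94

Offset from 180°W / 90°S: lon 131.49463°, lat 147.18530°.
Field (20°×10°, letters A–R): lon ⌊131.49463/20⌋ = 6 → G; lat ⌊147.18530/10⌋ = 14 → O.
Square (2°×1°, digits 0–9): lon ⌊11.49463/2⌋ = 5; lat ⌊7.18530/1⌋ = 7.
Subsquare (5′×2.5′, letters a–x): lon ⌊1.49463/0.0833333⌋ = 17 → r; lat ⌊0.18530/0.0416667⌋ = 4 → e.
Extended square (30″×15″, digits 0–9): lon ⌊0.07796/0.00833333⌋ = 9; lat ⌊0.01863/0.00416667⌋ = 4.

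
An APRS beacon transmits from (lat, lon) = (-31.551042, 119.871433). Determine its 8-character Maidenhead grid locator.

Offset from 180°W / 90°S: lon 299.87143°, lat 58.44896°.
Field: lon ⌊299.87143/20⌋ = 14 → O; lat ⌊58.44896/10⌋ = 5 → F.
Square: lon ⌊19.87143/2⌋ = 9; lat ⌊8.44896/1⌋ = 8.
Subsquare: lon ⌊1.87143/0.0833333⌋ = 22 → w; lat ⌊0.44896/0.0416667⌋ = 10 → k.
Extended square: lon ⌊0.03810/0.00833333⌋ = 4; lat ⌊0.03229/0.00416667⌋ = 7.

OF98wk47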